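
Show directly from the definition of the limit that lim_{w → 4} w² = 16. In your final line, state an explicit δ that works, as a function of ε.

δ = min(2, ε/10)

Let ε > 0. We seek δ > 0 with 0 < |w − 4| < δ ⇒ |w² − 16| < ε.
Factor: w² − 16 = (w − 4)(w + 4), so |w² − 16| = |w − 4|·|w + 4|.
Impose δ ≤ 2 so that |w| < 6; then |w + 4| ≤ 10.
Hence |w² − 16| ≤ 10|w − 4|, which is < ε once |w − 4| < ε/10.
Take δ = min(2, ε/10). If 0 < |w − 4| < δ then both bounds hold and |w² − 16| ≤ 10|w − 4| < 10·(ε/10) = ε.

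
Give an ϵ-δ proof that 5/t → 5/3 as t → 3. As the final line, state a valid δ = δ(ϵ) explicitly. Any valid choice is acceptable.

δ = min(3/2, (9/10)ϵ)

Suppose ϵ > 0. We seek δ > 0 such that 0 < |t − 3| < δ implies |5/t − (5/3)| < ϵ.
|5/t − (5/3)| = 5·|3 − t|/(3·|t|) = 5|t − 3|/(3|t|).
Require δ ≤ 3/2 so that |t| > 3 − 3/2 = 3/2, hence 3|t| > 9/2.
Then |5/t − (5/3)| < 5|t − 3|/(9/2), which is < ϵ when |t − 3| < (9/10)ϵ.
Take δ = min(3/2, (9/10)ϵ). Then 0 < |t − 3| < δ gives both |t − 3| < 3/2 and |t − 3| < (9/10)ϵ, so |5/t − (5/3)| < ϵ.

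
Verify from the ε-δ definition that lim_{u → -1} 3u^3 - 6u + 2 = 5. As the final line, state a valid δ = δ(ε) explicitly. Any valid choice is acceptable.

δ = min(1, ε/21)

Fix ε > 0. We want δ > 0 such that 0 < |u + 1| < δ implies |(3u^3 - 6u + 2) − 5| < ε.
(3u^3 - 6u + 2) − 5 = 3u^3 - 6u - 3 = (u + 1)(3u^2 - 3u - 3).
So |(3u^3 - 6u + 2) − 5| = |u + 1|·|3u^2 - 3u - 3|.
Assume first that |u + 1| < 1, so |u| < 2. Then |3u^2 - 3u - 3| ≤ 3·2^2 + 3·2 + 3 = 21.
Hence |(3u^3 - 6u + 2) − 5| ≤ 21|u + 1| < ε provided |u + 1| < ε/21.
Choosing δ = min(1, ε/21) ensures both conditions, hence |(3u^3 - 6u + 2) − 5| < ε.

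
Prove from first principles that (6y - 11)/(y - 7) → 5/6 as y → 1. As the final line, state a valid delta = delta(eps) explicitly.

Let eps > 0. We want delta > 0 with 0 < |y − 1| < delta ⇒ |(6y - 11)/(y - 7) − (5/6)| < eps.
Combining over a common denominator, (6y - 11)/(y - 7) − (5/6) = [(6y - 11)·(-6) − (-5)·(y - 7)] / [(-6)·(y - 7)] = -31(y − 1) / ((-6)(y - 7)).
So |(6y - 11)/(y - 7) − (5/6)| = 31|y − 1| / (6·|y − 7|).
Require delta ≤ 3, so |y − 7| ≥ |-6| − |y − 1| > 6 − 3 = 3.
Hence |(6y - 11)/(y - 7) − (5/6)| < 31|y − 1|/(6·3) = (31/18)|y − 1|, which is < eps once |y − 1| < (18/31)eps.
Take delta = min(3, (18/31)eps). Then 0 < |y − 1| < delta forces both bounds, so |(6y - 11)/(y - 7) − (5/6)| < eps.

delta = min(3, (18/31)eps)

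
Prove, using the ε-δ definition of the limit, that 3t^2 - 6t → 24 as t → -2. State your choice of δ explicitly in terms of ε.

δ = min(2, ε/24)

Let ε > 0 be given. We want δ > 0 such that 0 < |t + 2| < δ implies |(3t^2 - 6t) − 24| < ε.
(3t^2 - 6t) − 24 = 3t^2 - 6t - 24 = (t + 2)(3t - 12).
So |(3t^2 - 6t) − 24| = |t + 2|·|3t - 12|.
Assume first that |t + 2| < 2, so |t| < 4. Then |3t - 12| ≤ 3·4 + 12 = 24.
Hence |(3t^2 - 6t) − 24| ≤ 24|t + 2| < ε provided |t + 2| < ε/24.
Choosing δ = min(2, ε/24) ensures both conditions, hence |(3t^2 - 6t) − 24| < ε.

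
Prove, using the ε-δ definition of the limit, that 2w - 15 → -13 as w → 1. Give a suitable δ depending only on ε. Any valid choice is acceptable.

δ = ε/2

Fix ε > 0. We need δ > 0 so that 0 < |w − 1| < δ implies |(2w - 15) + 13| < ε.
Since (2w - 15) + 13 = 2(w − 1), we have |(2w - 15) + 13| = 2|w − 1|.
Thus it suffices that |w − 1| < ε/2.
Choosing δ = ε/2 gives |(2w - 15) + 13| = 2|w − 1| < ε whenever |w − 1| < δ.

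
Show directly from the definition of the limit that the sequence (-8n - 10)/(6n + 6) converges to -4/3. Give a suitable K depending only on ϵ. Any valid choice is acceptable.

Suppose ϵ > 0. For n ≥ 1, |(-8n - 10)/(6n + 6) + 4/3| = |-12|/(6(6n + 6)) = 12/(6(6n + 6)).
Since 6n + 6 ≥ 6n for n ≥ 1, this is ≤ 12/(6·6n) = (1/3)/n.
So |(-8n - 10)/(6n + 6) + 4/3| < ϵ whenever n > (1/3)/ϵ.
Take K = (1/3)/ϵ. If n > K then |(-8n - 10)/(6n + 6) + 4/3| ≤ (1/3)/n < ϵ.

K = (1/3)/ϵ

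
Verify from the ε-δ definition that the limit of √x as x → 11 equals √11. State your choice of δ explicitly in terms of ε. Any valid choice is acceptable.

δ = min(11, √11·ε)

Let ε > 0. We want δ > 0 such that 0 < |x − 11| < δ implies |√x − √11| < ε.
Multiplying by the conjugate, |√x − √11| = |x − 11|/(√x + √11).
Restrict δ ≤ 11 so that |x − 11| < 11 forces x > 0, and then √x + √11 > √11.
Hence |√x − √11| < |x − 11|/√11, which is < ε once |x − 11| < √11·ε.
Take δ = min(11, √11·ε). If 0 < |x − 11| < δ then x > 0 and |√x − √11| < |x − 11|/√11 < ε.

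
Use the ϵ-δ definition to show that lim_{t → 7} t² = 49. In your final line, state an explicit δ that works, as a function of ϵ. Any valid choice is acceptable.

Suppose ϵ > 0. We seek δ > 0 with 0 < |t − 7| < δ ⇒ |t² − 49| < ϵ.
Factor: t² − 49 = (t − 7)(t + 7), so |t² − 49| = |t − 7|·|t + 7|.
Restrict δ ≤ 1. Then |t − 7| < 1 gives |t| < 8, so by the triangle inequality |t + 7| ≤ 8 + 7 = 15.
Hence |t² − 49| ≤ 15|t − 7|, which is < ϵ once |t − 7| < ϵ/15.
Take δ = min(1, ϵ/15). If 0 < |t − 7| < δ then both bounds hold and |t² − 49| ≤ 15|t − 7| < 15·(ϵ/15) = ϵ.

δ = min(1, ϵ/15)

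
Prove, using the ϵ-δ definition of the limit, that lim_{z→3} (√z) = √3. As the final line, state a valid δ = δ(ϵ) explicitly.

δ = min(3, √3·ϵ)

Fix ϵ > 0. We want δ > 0 such that 0 < |z − 3| < δ implies |√z − √3| < ϵ.
Multiplying by the conjugate, |√z − √3| = |z − 3|/(√z + √3).
Restrict δ ≤ 3 so that |z − 3| < 3 forces z > 0, and then √z + √3 > √3.
Hence |√z − √3| < |z − 3|/√3, which is < ϵ once |z − 3| < √3·ϵ.
Take δ = min(3, √3·ϵ). If 0 < |z − 3| < δ then z > 0 and |√z − √3| < |z − 3|/√3 < ϵ.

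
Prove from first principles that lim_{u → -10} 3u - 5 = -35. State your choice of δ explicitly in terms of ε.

δ = ε/3

Suppose ε > 0. We need δ > 0 so that 0 < |u + 10| < δ implies |(3u - 5) + 35| < ε.
Since (3u - 5) + 35 = 3(u + 10), we have |(3u - 5) + 35| = 3|u + 10|.
So 3|u + 10| < ε exactly when |u + 10| < ε/3.
Take δ = ε/3. If 0 < |u + 10| < δ then |(3u - 5) + 35| = 3|u + 10| < 3·(ε/3) = ε.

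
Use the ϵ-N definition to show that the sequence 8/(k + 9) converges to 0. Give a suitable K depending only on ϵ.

Suppose ϵ > 0. For k ≥ 1, |8/(k + 9) − 0| = 8/(k + 9) ≤ 8/k.
We need 8/k < ϵ, i.e. k > 8/ϵ.
Take K = 8/ϵ. If k > K then |8/(k + 9)| ≤ 8/k < ϵ.

K = 8/ϵ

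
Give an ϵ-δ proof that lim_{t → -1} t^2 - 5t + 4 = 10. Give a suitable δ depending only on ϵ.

δ = min(1, ϵ/8)

Suppose ϵ > 0. We want δ > 0 such that 0 < |t + 1| < δ implies |(t^2 - 5t + 4) − 10| < ϵ.
(t^2 - 5t + 4) − 10 = t^2 - 5t - 6 = (t + 1)(t - 6).
So |(t^2 - 5t + 4) − 10| = |t + 1|·|t - 6|.
Assume first that |t + 1| < 1, so |t| < 2. Then |t - 6| ≤ 2 + 6 = 8.
Hence |(t^2 - 5t + 4) − 10| ≤ 8|t + 1| < ϵ provided |t + 1| < ϵ/8.
Choosing δ = min(1, ϵ/8) ensures both conditions, hence |(t^2 - 5t + 4) − 10| < ϵ.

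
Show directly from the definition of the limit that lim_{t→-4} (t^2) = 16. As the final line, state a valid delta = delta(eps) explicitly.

Suppose eps > 0. We seek delta > 0 with 0 < |t + 4| < delta ⇒ |t^2 − 16| < eps.
Factor: t^2 − 16 = (t + 4)(t - 4), so |t^2 − 16| = |t + 4|·|t - 4|.
Restrict delta ≤ 1. Then |t + 4| < 1 gives |t| < 5, so by the triangle inequality |t - 4| ≤ 5 + 4 = 9.
Hence |t^2 − 16| ≤ 9|t + 4|, which is < eps once |t + 4| < eps/9.
Take delta = min(1, eps/9). If 0 < |t + 4| < delta then both bounds hold and |t^2 − 16| ≤ 9|t + 4| < 9·(eps/9) = eps.

delta = min(1, eps/9)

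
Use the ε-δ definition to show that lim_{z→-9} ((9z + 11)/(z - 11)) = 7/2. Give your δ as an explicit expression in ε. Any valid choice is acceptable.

δ = min(10, (20/11)ε)

Fix ε > 0. We want δ > 0 with 0 < |z + 9| < δ ⇒ |(9z + 11)/(z - 11) − (7/2)| < ε.
Combining over a common denominator, (9z + 11)/(z - 11) − (7/2) = [(9z + 11)·(-20) − (-70)·(z - 11)] / [(-20)·(z - 11)] = -110(z + 9) / ((-20)(z - 11)).
So |(9z + 11)/(z - 11) − (7/2)| = 110|z + 9| / (20·|z − 11|).
Restrict δ ≤ 10. Then |z + 9| < 10 gives |z − 11| = |(z + 9) + (-20)| ≥ 20 − 10 = 10.
Hence |(9z + 11)/(z - 11) − (7/2)| < 110|z + 9|/(20·10) = (11/20)|z + 9|, which is < ε once |z + 9| < (20/11)ε.
Take δ = min(10, (20/11)ε). Then 0 < |z + 9| < δ forces both bounds, so |(9z + 11)/(z - 11) − (7/2)| < ε.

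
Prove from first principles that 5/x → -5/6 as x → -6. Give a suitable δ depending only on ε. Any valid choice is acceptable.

Let ε > 0 be given. We seek δ > 0 such that 0 < |x + 6| < δ implies |5/x + 5/6| < ε.
|5/x + 5/6| = 5·|-6 − x|/(6·|x|) = 5|x + 6|/(6|x|).
Restrict δ ≤ 3. Then |x + 6| < 3 gives |x| > 3, so 6|x| > 18.
Then |5/x + 5/6| < 5|x + 6|/18, which is < ε when |x + 6| < (18/5)ε.
Take δ = min(3, (18/5)ε). Then 0 < |x + 6| < δ gives both |x + 6| < 3 and |x + 6| < (18/5)ε, so |5/x + 5/6| < ε.

δ = min(3, (18/5)ε)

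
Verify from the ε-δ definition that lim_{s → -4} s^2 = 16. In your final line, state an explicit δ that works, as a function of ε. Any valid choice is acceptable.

δ = min(2, ε/10)

Suppose ε > 0. We seek δ > 0 with 0 < |s + 4| < δ ⇒ |s^2 − 16| < ε.
Factor: s^2 − 16 = (s + 4)(s - 4), so |s^2 − 16| = |s + 4|·|s - 4|.
Restrict δ ≤ 2. Then |s + 4| < 2 gives |s| < 6, so by the triangle inequality |s - 4| ≤ 6 + 4 = 10.
Hence |s^2 − 16| ≤ 10|s + 4|, which is < ε once |s + 4| < ε/10.
Take δ = min(2, ε/10). If 0 < |s + 4| < δ then both bounds hold and |s^2 − 16| ≤ 10|s + 4| < 10·(ε/10) = ε.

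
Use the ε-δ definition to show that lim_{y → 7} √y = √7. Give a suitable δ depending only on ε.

Fix ε > 0. We want δ > 0 such that 0 < |y − 7| < δ implies |√y − √7| < ε.
Multiplying by the conjugate, |√y − √7| = |y − 7|/(√y + √7).
Restrict δ ≤ 7 so that |y − 7| < 7 forces y > 0, and then √y + √7 > √7.
Hence |√y − √7| < |y − 7|/√7, which is < ε once |y − 7| < √7·ε.
Take δ = min(7, √7·ε). If 0 < |y − 7| < δ then y > 0 and |√y − √7| < |y − 7|/√7 < ε.

δ = min(7, √7·ε)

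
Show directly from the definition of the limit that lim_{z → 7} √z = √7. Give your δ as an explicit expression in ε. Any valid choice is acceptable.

δ = min(7, √7·ε)

Let ε > 0. We want δ > 0 such that 0 < |z − 7| < δ implies |√z − √7| < ε.
Multiplying by the conjugate, |√z − √7| = |z − 7|/(√z + √7).
Restrict δ ≤ 7 so that |z − 7| < 7 forces z > 0, and then √z + √7 > √7.
Hence |√z − √7| < |z − 7|/√7, which is < ε once |z − 7| < √7·ε.
Take δ = min(7, √7·ε). If 0 < |z − 7| < δ then z > 0 and |√z − √7| < |z − 7|/√7 < ε.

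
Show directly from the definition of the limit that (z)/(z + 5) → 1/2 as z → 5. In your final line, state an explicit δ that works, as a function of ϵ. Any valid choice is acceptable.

Let ϵ > 0 be given. We want δ > 0 with 0 < |z − 5| < δ ⇒ |(z)/(z + 5) − (1/2)| < ϵ.
Combining over a common denominator, (z)/(z + 5) − (1/2) = [(z)·10 − 5·(z + 5)] / [10·(z + 5)] = 5(z − 5) / (10(z + 5)).
So |(z)/(z + 5) − (1/2)| = 5|z − 5| / (10·|z + 5|).
Restrict δ ≤ 5. Then |z − 5| < 5 gives |z + 5| = |(z − 5) + 10| ≥ 10 − 5 = 5.
Hence |(z)/(z + 5) − (1/2)| < 5|z − 5|/(10·5) = (1/10)|z − 5|, which is < ϵ once |z − 5| < 10ϵ.
Take δ = min(5, 10ϵ). Then 0 < |z − 5| < δ forces both bounds, so |(z)/(z + 5) − (1/2)| < ϵ.

δ = min(5, 10ϵ)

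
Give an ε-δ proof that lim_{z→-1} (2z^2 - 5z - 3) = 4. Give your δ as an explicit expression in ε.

Let ε > 0. We want δ > 0 such that 0 < |z + 1| < δ implies |(2z^2 - 5z - 3) − 4| < ε.
(2z^2 - 5z - 3) − 4 = 2z^2 - 5z - 7 = (z + 1)(2z - 7).
So |(2z^2 - 5z - 3) − 4| = |z + 1|·|2z - 7|.
Require δ ≤ 1. Then |z + 1| < 1 gives |z| < 2, and by the triangle inequality |2z - 7| ≤ 2·2 + 7 = 11.
Hence |(2z^2 - 5z - 3) − 4| ≤ 11|z + 1| < ε provided |z + 1| < ε/11.
Choosing δ = min(1, ε/11) ensures both conditions, hence |(2z^2 - 5z - 3) − 4| < ε.

δ = min(1, ε/11)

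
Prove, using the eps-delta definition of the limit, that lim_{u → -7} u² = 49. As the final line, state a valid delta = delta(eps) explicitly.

delta = min(1, eps/15)

Suppose eps > 0. We seek delta > 0 with 0 < |u + 7| < delta ⇒ |u² − 49| < eps.
Factor: u² − 49 = (u + 7)(u - 7), so |u² − 49| = |u + 7|·|u - 7|.
Restrict delta ≤ 1. Then |u + 7| < 1 gives |u| < 8, so by the triangle inequality |u - 7| ≤ 8 + 7 = 15.
Hence |u² − 49| ≤ 15|u + 7|, which is < eps once |u + 7| < eps/15.
Take delta = min(1, eps/15). If 0 < |u + 7| < delta then both bounds hold and |u² − 49| ≤ 15|u + 7| < 15·(eps/15) = eps.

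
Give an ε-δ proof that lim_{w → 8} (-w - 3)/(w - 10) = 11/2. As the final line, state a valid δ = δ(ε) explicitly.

Let ε > 0. We want δ > 0 with 0 < |w − 8| < δ ⇒ |(-w - 3)/(w - 10) − (11/2)| < ε.
Combining over a common denominator, (-w - 3)/(w - 10) − (11/2) = [(-w - 3)·(-2) − (-11)·(w - 10)] / [(-2)·(w - 10)] = 13(w − 8) / ((-2)(w - 10)).
So |(-w - 3)/(w - 10) − (11/2)| = 13|w − 8| / (2·|w − 10|).
Require δ ≤ 1, so |w − 10| ≥ |-2| − |w − 8| > 2 − 1 = 1.
Hence |(-w - 3)/(w - 10) − (11/2)| < 13|w − 8|/(2·1) = (13/2)|w − 8|, which is < ε once |w − 8| < (2/13)ε.
Take δ = min(1, (2/13)ε). Then 0 < |w − 8| < δ forces both bounds, so |(-w - 3)/(w - 10) − (11/2)| < ε.

δ = min(1, (2/13)ε)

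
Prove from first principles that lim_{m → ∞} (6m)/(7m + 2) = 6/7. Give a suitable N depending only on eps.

Suppose eps > 0. For m ≥ 1, |(6m)/(7m + 2) − (6/7)| = |-12|/(7(7m + 2)) = 12/(7(7m + 2)).
Since 7m + 2 ≥ 7m for m ≥ 1, this is ≤ 12/(7·7m) = (12/49)/m.
So |(6m)/(7m + 2) − (6/7)| < eps whenever m > (12/49)/eps.
Take N = (12/49)/eps. If m > N then |(6m)/(7m + 2) − (6/7)| ≤ (12/49)/m < eps.

N = (12/49)/eps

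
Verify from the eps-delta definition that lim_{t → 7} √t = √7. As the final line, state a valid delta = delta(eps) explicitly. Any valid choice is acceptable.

Suppose eps > 0. We want delta > 0 such that 0 < |t − 7| < delta implies |√t − √7| < eps.
Multiplying by the conjugate, |√t − √7| = |t − 7|/(√t + √7).
Restrict delta ≤ 7 so that |t − 7| < 7 forces t > 0, and then √t + √7 > √7.
Hence |√t − √7| < |t − 7|/√7, which is < eps once |t − 7| < √7·eps.
Take delta = min(7, √7·eps). If 0 < |t − 7| < delta then t > 0 and |√t − √7| < |t − 7|/√7 < eps.

delta = min(7, √7·eps)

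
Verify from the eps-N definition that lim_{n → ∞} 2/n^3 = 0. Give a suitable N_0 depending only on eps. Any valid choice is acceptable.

N_0 = (2/eps)^{1/3}

Suppose eps > 0. For n ≥ 1, |2/n^3 − 0| = 2/n^3.
2/n^3 < eps ⇔ n^3 > 2/eps ⇔ n > (2/eps)^{1/3}.
Take N_0 = (2/eps)^{1/3}. Then n > N_0 implies 2/n^3 < eps.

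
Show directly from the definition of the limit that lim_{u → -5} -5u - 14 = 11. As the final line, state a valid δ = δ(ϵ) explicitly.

δ = ϵ/5

Fix ϵ > 0. We need δ > 0 so that 0 < |u + 5| < δ implies |(-5u - 14) − 11| < ϵ.
Since (-5u - 14) − 11 = -5(u + 5), we have |(-5u - 14) − 11| = 5|u + 5|.
Thus it suffices that |u + 5| < ϵ/5.
Choosing δ = ϵ/5 gives |(-5u - 14) − 11| = 5|u + 5| < ϵ whenever |u + 5| < δ.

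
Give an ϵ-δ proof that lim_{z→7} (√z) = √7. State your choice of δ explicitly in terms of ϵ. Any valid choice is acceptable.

Let ϵ > 0 be given. We want δ > 0 such that 0 < |z − 7| < δ implies |√z − √7| < ϵ.
Rationalise: √z − √7 = (z − 7)/(√z + √7), so |√z − √7| = |z − 7|/(√z + √7).
Restrict δ ≤ 7 so that |z − 7| < 7 forces z > 0, and then √z + √7 > √7.
Hence |√z − √7| < |z − 7|/√7, which is < ϵ once |z − 7| < √7·ϵ.
Take δ = min(7, √7·ϵ). If 0 < |z − 7| < δ then z > 0 and |√z − √7| < |z − 7|/√7 < ϵ.

δ = min(7, √7·ϵ)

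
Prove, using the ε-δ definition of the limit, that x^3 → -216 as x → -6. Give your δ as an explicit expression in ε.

δ = min(1, ε/127)

Let ε > 0 be given. We seek δ > 0 with 0 < |x + 6| < δ ⇒ |x^3 + 216| < ε.
Factor: x^3 + 216 = (x + 6)(x^2 - 6x + 36), so |x^3 + 216| = |x + 6|·|x^2 - 6x + 36|.
Restrict δ ≤ 1. Then |x + 6| < 1 gives |x| < 7, so by the triangle inequality |x^2 - 6x + 36| ≤ 7^2 + 6·7 + 36 = 127.
Hence |x^3 + 216| ≤ 127|x + 6|, which is < ε once |x + 6| < ε/127.
Take δ = min(1, ε/127). If 0 < |x + 6| < δ then both bounds hold and |x^3 + 216| ≤ 127|x + 6| < 127·(ε/127) = ε.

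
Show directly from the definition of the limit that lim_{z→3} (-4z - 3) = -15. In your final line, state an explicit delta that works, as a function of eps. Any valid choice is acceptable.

Let eps > 0 be given. We need delta > 0 so that 0 < |z − 3| < delta implies |(-4z - 3) + 15| < eps.
Since (-4z - 3) + 15 = -4(z − 3), we have |(-4z - 3) + 15| = 4|z − 3|.
Thus it suffices that |z − 3| < eps/4.
Take delta = eps/4. If 0 < |z − 3| < delta then |(-4z - 3) + 15| = 4|z − 3| < 4·(eps/4) = eps.

delta = eps/4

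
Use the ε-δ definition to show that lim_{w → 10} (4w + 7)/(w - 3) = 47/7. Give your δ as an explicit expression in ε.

Fix ε > 0. We want δ > 0 with 0 < |w − 10| < δ ⇒ |(4w + 7)/(w - 3) − (47/7)| < ε.
Combining over a common denominator, (4w + 7)/(w - 3) − (47/7) = [(4w + 7)·7 − 47·(w - 3)] / [7·(w - 3)] = -19(w − 10) / (7(w - 3)).
So |(4w + 7)/(w - 3) − (47/7)| = 19|w − 10| / (7·|w − 3|).
Require δ ≤ 7/2, so |w − 3| ≥ |7| − |w − 10| > 7 − 7/2 = 7/2.
Hence |(4w + 7)/(w - 3) − (47/7)| < 19|w − 10|/(7·(7/2)) = (38/49)|w − 10|, which is < ε once |w − 10| < (49/38)ε.
Take δ = min(7/2, (49/38)ε). Then 0 < |w − 10| < δ forces both bounds, so |(4w + 7)/(w - 3) − (47/7)| < ε.

δ = min(7/2, (49/38)ε)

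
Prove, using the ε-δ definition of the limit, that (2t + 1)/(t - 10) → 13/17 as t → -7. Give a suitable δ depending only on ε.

δ = min(17/2, (289/42)ε)

Suppose ε > 0. We want δ > 0 with 0 < |t + 7| < δ ⇒ |(2t + 1)/(t - 10) − (13/17)| < ε.
Combining over a common denominator, (2t + 1)/(t - 10) − (13/17) = [(2t + 1)·(-17) − (-13)·(t - 10)] / [(-17)·(t - 10)] = -21(t + 7) / ((-17)(t - 10)).
So |(2t + 1)/(t - 10) − (13/17)| = 21|t + 7| / (17·|t − 10|).
Restrict δ ≤ 17/2. Then |t + 7| < 17/2 gives |t − 10| = |(t + 7) + (-17)| ≥ 17 − 17/2 = 17/2.
Hence |(2t + 1)/(t - 10) − (13/17)| < 21|t + 7|/(17·(17/2)) = (42/289)|t + 7|, which is < ε once |t + 7| < (289/42)ε.
Take δ = min(17/2, (289/42)ε). Then 0 < |t + 7| < δ forces both bounds, so |(2t + 1)/(t - 10) − (13/17)| < ε.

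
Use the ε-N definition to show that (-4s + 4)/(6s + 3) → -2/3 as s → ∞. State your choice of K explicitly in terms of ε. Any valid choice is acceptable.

Let ε > 0 be given. We seek K > 0 such that s > K implies |(-4s + 4)/(6s + 3) + 2/3| < ε.
(-4s + 4)/(6s + 3) + 2/3 = (6(-4s + 4) − (-4)(6s + 3)) / (6(6s + 3)) = 36/(6(6s + 3)).
For s > 0 we have 6s + 3 > 6s, so |(-4s + 4)/(6s + 3) + 2/3| = 36/(6(6s + 3)) < 36/(6·6s) = 1/s.
Thus |(-4s + 4)/(6s + 3) + 2/3| < ε whenever s > 1/ε.
Take K = 1/ε. If s > K then |(-4s + 4)/(6s + 3) + 2/3| < 1/s < ε.

K = 1/ε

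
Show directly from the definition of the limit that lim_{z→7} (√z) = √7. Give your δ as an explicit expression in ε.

δ = min(7, √7·ε)

Fix ε > 0. We want δ > 0 such that 0 < |z − 7| < δ implies |√z − √7| < ε.
Rationalise: √z − √7 = (z − 7)/(√z + √7), so |√z − √7| = |z − 7|/(√z + √7).
Restrict δ ≤ 7 so that |z − 7| < 7 forces z > 0, and then √z + √7 > √7.
Hence |√z − √7| < |z − 7|/√7, which is < ε once |z − 7| < √7·ε.
Take δ = min(7, √7·ε). If 0 < |z − 7| < δ then z > 0 and |√z − √7| < |z − 7|/√7 < ε.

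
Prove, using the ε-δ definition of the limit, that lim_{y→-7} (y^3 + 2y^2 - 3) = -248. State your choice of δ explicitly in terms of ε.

Fix ε > 0. We want δ > 0 such that 0 < |y + 7| < δ implies |(y^3 + 2y^2 - 3) + 248| < ε.
(y^3 + 2y^2 - 3) + 248 = y^3 + 2y^2 + 245 = (y + 7)(y^2 - 5y + 35).
So |(y^3 + 2y^2 - 3) + 248| = |y + 7|·|y^2 - 5y + 35|.
Assume first that |y + 7| < 1, so |y| < 8. Then |y^2 - 5y + 35| ≤ 8^2 + 5·8 + 35 = 139.
Hence |(y^3 + 2y^2 - 3) + 248| ≤ 139|y + 7| < ε provided |y + 7| < ε/139.
Choosing δ = min(1, ε/139) ensures both conditions, hence |(y^3 + 2y^2 - 3) + 248| < ε.

δ = min(1, ε/139)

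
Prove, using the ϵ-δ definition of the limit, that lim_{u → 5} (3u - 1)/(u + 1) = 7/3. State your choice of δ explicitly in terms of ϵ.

δ = min(3, (9/2)ϵ)

Let ϵ > 0. We want δ > 0 with 0 < |u − 5| < δ ⇒ |(3u - 1)/(u + 1) − (7/3)| < ϵ.
Combining over a common denominator, (3u - 1)/(u + 1) − (7/3) = [(3u - 1)·6 − 14·(u + 1)] / [6·(u + 1)] = 4(u − 5) / (6(u + 1)).
So |(3u - 1)/(u + 1) − (7/3)| = 4|u − 5| / (6·|u + 1|).
Restrict δ ≤ 3. Then |u − 5| < 3 gives |u + 1| = |(u − 5) + 6| ≥ 6 − 3 = 3.
Hence |(3u - 1)/(u + 1) − (7/3)| < 4|u − 5|/(6·3) = (2/9)|u − 5|, which is < ϵ once |u − 5| < (9/2)ϵ.
Take δ = min(3, (9/2)ϵ). Then 0 < |u − 5| < δ forces both bounds, so |(3u - 1)/(u + 1) − (7/3)| < ϵ.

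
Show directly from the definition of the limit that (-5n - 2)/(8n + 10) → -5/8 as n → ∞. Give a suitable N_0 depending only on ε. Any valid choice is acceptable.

N_0 = (17/32)/ε

Fix ε > 0. For n ≥ 1, |(-5n - 2)/(8n + 10) + 5/8| = |34|/(8(8n + 10)) = 34/(8(8n + 10)).
Since 8n + 10 ≥ 8n for n ≥ 1, this is ≤ 34/(8·8n) = (17/32)/n.
So |(-5n - 2)/(8n + 10) + 5/8| < ε whenever n > (17/32)/ε.
Take N_0 = (17/32)/ε. If n > N_0 then |(-5n - 2)/(8n + 10) + 5/8| ≤ (17/32)/n < ε.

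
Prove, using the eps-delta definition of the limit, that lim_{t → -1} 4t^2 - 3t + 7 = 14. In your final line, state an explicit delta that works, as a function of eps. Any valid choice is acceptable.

delta = min(1, eps/15)

Let eps > 0. We want delta > 0 such that 0 < |t + 1| < delta implies |(4t^2 - 3t + 7) − 14| < eps.
(4t^2 - 3t + 7) − 14 = 4t^2 - 3t - 7 = (t + 1)(4t - 7).
So |(4t^2 - 3t + 7) − 14| = |t + 1|·|4t - 7|.
Assume first that |t + 1| < 1, so |t| < 2. Then |4t - 7| ≤ 4·2 + 7 = 15.
Hence |(4t^2 - 3t + 7) − 14| ≤ 15|t + 1| < eps provided |t + 1| < eps/15.
Choosing delta = min(1, eps/15) ensures both conditions, hence |(4t^2 - 3t + 7) − 14| < eps.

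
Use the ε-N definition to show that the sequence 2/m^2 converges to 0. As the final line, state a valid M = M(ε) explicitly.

M = (2/ε)^{1/2}

Suppose ε > 0. For m ≥ 1, |2/m^2 − 0| = 2/m^2.
2/m^2 < ε ⇔ m^2 > 2/ε ⇔ m > (2/ε)^{1/2}.
Take M = (2/ε)^{1/2}. Then m > M implies 2/m^2 < ε.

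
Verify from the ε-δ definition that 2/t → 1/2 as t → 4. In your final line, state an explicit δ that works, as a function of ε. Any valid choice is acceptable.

δ = min(2, 4ε)

Suppose ε > 0. We seek δ > 0 such that 0 < |t − 4| < δ implies |2/t − (1/2)| < ε.
|2/t − (1/2)| = 2·|4 − t|/(4·|t|) = 2|t − 4|/(4|t|).
Require δ ≤ 2 so that |t| > 4 − 2 = 2, hence 4|t| > 8.
Then |2/t − (1/2)| < 2|t − 4|/8, which is < ε when |t − 4| < 4ε.
Take δ = min(2, 4ε). Then 0 < |t − 4| < δ gives both |t − 4| < 2 and |t − 4| < 4ε, so |2/t − (1/2)| < ε.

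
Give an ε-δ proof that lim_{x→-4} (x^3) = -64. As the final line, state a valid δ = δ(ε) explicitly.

Suppose ε > 0. We seek δ > 0 with 0 < |x + 4| < δ ⇒ |x^3 + 64| < ε.
Factor: x^3 + 64 = (x + 4)(x^2 - 4x + 16), so |x^3 + 64| = |x + 4|·|x^2 - 4x + 16|.
Impose δ ≤ 1 so that |x| < 5; then |x^2 - 4x + 16| ≤ 61.
Hence |x^3 + 64| ≤ 61|x + 4|, which is < ε once |x + 4| < ε/61.
Take δ = min(1, ε/61). If 0 < |x + 4| < δ then both bounds hold and |x^3 + 64| ≤ 61|x + 4| < 61·(ε/61) = ε.

δ = min(1, ε/61)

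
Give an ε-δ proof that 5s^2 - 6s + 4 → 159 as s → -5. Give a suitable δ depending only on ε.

Let ε > 0 be given. We want δ > 0 such that 0 < |s + 5| < δ implies |(5s^2 - 6s + 4) − 159| < ε.
(5s^2 - 6s + 4) − 159 = 5s^2 - 6s - 155 = (s + 5)(5s - 31).
So |(5s^2 - 6s + 4) − 159| = |s + 5|·|5s - 31|.
Require δ ≤ 1. Then |s + 5| < 1 gives |s| < 6, and by the triangle inequality |5s - 31| ≤ 5·6 + 31 = 61.
Hence |(5s^2 - 6s + 4) − 159| ≤ 61|s + 5| < ε provided |s + 5| < ε/61.
Choosing δ = min(1, ε/61) ensures both conditions, hence |(5s^2 - 6s + 4) − 159| < ε.

δ = min(1, ε/61)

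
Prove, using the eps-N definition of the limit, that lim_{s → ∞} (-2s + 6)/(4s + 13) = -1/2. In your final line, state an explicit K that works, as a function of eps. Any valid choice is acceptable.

K = (25/8)/eps

Let eps > 0 be given. We seek K > 0 such that s > K implies |(-2s + 6)/(4s + 13) + 1/2| < eps.
(-2s + 6)/(4s + 13) + 1/2 = (4(-2s + 6) − (-2)(4s + 13)) / (4(4s + 13)) = 50/(4(4s + 13)).
For s > 0 we have 4s + 13 > 4s, so |(-2s + 6)/(4s + 13) + 1/2| = 50/(4(4s + 13)) < 50/(4·4s) = (25/8)/s.
Thus |(-2s + 6)/(4s + 13) + 1/2| < eps whenever s > (25/8)/eps.
Take K = (25/8)/eps. If s > K then |(-2s + 6)/(4s + 13) + 1/2| < (25/8)/s < eps.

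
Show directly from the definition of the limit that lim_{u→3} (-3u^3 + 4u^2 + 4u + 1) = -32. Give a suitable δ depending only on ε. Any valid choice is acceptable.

Fix ε > 0. We want δ > 0 such that 0 < |u − 3| < δ implies |(-3u^3 + 4u^2 + 4u + 1) + 32| < ε.
(-3u^3 + 4u^2 + 4u + 1) + 32 = -3u^3 + 4u^2 + 4u + 33 = (u − 3)(-3u^2 - 5u - 11).
So |(-3u^3 + 4u^2 + 4u + 1) + 32| = |u − 3|·|-3u^2 - 5u - 11|.
Require δ ≤ 1. Then |u − 3| < 1 gives |u| < 4, and by the triangle inequality |-3u^2 - 5u - 11| ≤ 3·4^2 + 5·4 + 11 = 79.
Hence |(-3u^3 + 4u^2 + 4u + 1) + 32| ≤ 79|u − 3| < ε provided |u − 3| < ε/79.
Choosing δ = min(1, ε/79) ensures both conditions, hence |(-3u^3 + 4u^2 + 4u + 1) + 32| < ε.

δ = min(1, ε/79)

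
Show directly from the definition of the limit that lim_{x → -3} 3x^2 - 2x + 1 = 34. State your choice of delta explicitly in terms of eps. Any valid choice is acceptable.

Let eps > 0. We want delta > 0 such that 0 < |x + 3| < delta implies |(3x^2 - 2x + 1) − 34| < eps.
(3x^2 - 2x + 1) − 34 = 3x^2 - 2x - 33 = (x + 3)(3x - 11).
So |(3x^2 - 2x + 1) − 34| = |x + 3|·|3x - 11|.
Assume first that |x + 3| < 2, so |x| < 5. Then |3x - 11| ≤ 3·5 + 11 = 26.
Hence |(3x^2 - 2x + 1) − 34| ≤ 26|x + 3| < eps provided |x + 3| < eps/26.
Take delta = min(2, eps/26). Then 0 < |x + 3| < delta gives both |x + 3| < 2 and |x + 3| < eps/26, so |(3x^2 - 2x + 1) − 34| < eps.

delta = min(2, eps/26)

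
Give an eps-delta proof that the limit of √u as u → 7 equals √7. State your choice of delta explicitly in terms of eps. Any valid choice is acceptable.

delta = min(7, √7·eps)

Let eps > 0 be given. We want delta > 0 such that 0 < |u − 7| < delta implies |√u − √7| < eps.
Rationalise: √u − √7 = (u − 7)/(√u + √7), so |√u − √7| = |u − 7|/(√u + √7).
Restrict delta ≤ 7 so that |u − 7| < 7 forces u > 0, and then √u + √7 > √7.
Hence |√u − √7| < |u − 7|/√7, which is < eps once |u − 7| < √7·eps.
Take delta = min(7, √7·eps). If 0 < |u − 7| < delta then u > 0 and |√u − √7| < |u − 7|/√7 < eps.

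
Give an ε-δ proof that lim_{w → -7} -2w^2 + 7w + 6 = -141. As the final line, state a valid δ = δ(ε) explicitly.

Let ε > 0 be given. We want δ > 0 such that 0 < |w + 7| < δ implies |(-2w^2 + 7w + 6) + 141| < ε.
(-2w^2 + 7w + 6) + 141 = -2w^2 + 7w + 147 = (w + 7)(-2w + 21).
So |(-2w^2 + 7w + 6) + 141| = |w + 7|·|-2w + 21|.
Require δ ≤ 2. Then |w + 7| < 2 gives |w| < 9, and by the triangle inequality |-2w + 21| ≤ 2·9 + 21 = 39.
Hence |(-2w^2 + 7w + 6) + 141| ≤ 39|w + 7| < ε provided |w + 7| < ε/39.
Take δ = min(2, ε/39). Then 0 < |w + 7| < δ gives both |w + 7| < 2 and |w + 7| < ε/39, so |(-2w^2 + 7w + 6) + 141| < ε.

δ = min(2, ε/39)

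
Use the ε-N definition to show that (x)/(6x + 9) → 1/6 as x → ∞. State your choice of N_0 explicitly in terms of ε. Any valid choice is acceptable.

Fix ε > 0. We seek N_0 > 0 such that x > N_0 implies |(x)/(6x + 9) − (1/6)| < ε.
(x)/(6x + 9) − (1/6) = (6(x) − (6x + 9)) / (6(6x + 9)) = -9/(6(6x + 9)).
For x > 0 we have 6x + 9 > 6x, so |(x)/(6x + 9) − (1/6)| = 9/(6(6x + 9)) < 9/(6·6x) = (1/4)/x.
Thus |(x)/(6x + 9) − (1/6)| < ε whenever x > (1/4)/ε.
Take N_0 = (1/4)/ε. If x > N_0 then |(x)/(6x + 9) − (1/6)| < (1/4)/x < ε.

N_0 = (1/4)/ε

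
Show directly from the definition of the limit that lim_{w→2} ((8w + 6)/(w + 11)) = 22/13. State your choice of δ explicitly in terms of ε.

Suppose ε > 0. We want δ > 0 with 0 < |w − 2| < δ ⇒ |(8w + 6)/(w + 11) − (22/13)| < ε.
Combining over a common denominator, (8w + 6)/(w + 11) − (22/13) = [(8w + 6)·13 − 22·(w + 11)] / [13·(w + 11)] = 82(w − 2) / (13(w + 11)).
So |(8w + 6)/(w + 11) − (22/13)| = 82|w − 2| / (13·|w + 11|).
Require δ ≤ 13/2, so |w + 11| ≥ |13| − |w − 2| > 13 − 13/2 = 13/2.
Hence |(8w + 6)/(w + 11) − (22/13)| < 82|w − 2|/(13·(13/2)) = (164/169)|w − 2|, which is < ε once |w − 2| < (169/164)ε.
Take δ = min(13/2, (169/164)ε). Then 0 < |w − 2| < δ forces both bounds, so |(8w + 6)/(w + 11) − (22/13)| < ε.

δ = min(13/2, (169/164)ε)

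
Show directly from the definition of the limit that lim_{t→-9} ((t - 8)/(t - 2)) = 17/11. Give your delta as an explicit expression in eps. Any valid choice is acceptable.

delta = min(11/2, (121/12)eps)

Let eps > 0. We want delta > 0 with 0 < |t + 9| < delta ⇒ |(t - 8)/(t - 2) − (17/11)| < eps.
Combining over a common denominator, (t - 8)/(t - 2) − (17/11) = [(t - 8)·(-11) − (-17)·(t - 2)] / [(-11)·(t - 2)] = 6(t + 9) / ((-11)(t - 2)).
So |(t - 8)/(t - 2) − (17/11)| = 6|t + 9| / (11·|t − 2|).
Require delta ≤ 11/2, so |t − 2| ≥ |-11| − |t + 9| > 11 − 11/2 = 11/2.
Hence |(t - 8)/(t - 2) − (17/11)| < 6|t + 9|/(11·(11/2)) = (12/121)|t + 9|, which is < eps once |t + 9| < (121/12)eps.
Take delta = min(11/2, (121/12)eps). Then 0 < |t + 9| < delta forces both bounds, so |(t - 8)/(t - 2) − (17/11)| < eps.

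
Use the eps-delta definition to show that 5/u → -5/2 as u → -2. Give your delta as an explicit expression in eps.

Let eps > 0. We seek delta > 0 such that 0 < |u + 2| < delta implies |5/u + 5/2| < eps.
|5/u + 5/2| = 5·|-2 − u|/(2·|u|) = 5|u + 2|/(2|u|).
Require delta ≤ 1 so that |u| > 2 − 1 = 1, hence 2|u| > 2.
Then |5/u + 5/2| < 5|u + 2|/2, which is < eps when |u + 2| < (2/5)eps.
Take delta = min(1, (2/5)eps). Then 0 < |u + 2| < delta gives both |u + 2| < 1 and |u + 2| < (2/5)eps, so |5/u + 5/2| < eps.

delta = min(1, (2/5)eps)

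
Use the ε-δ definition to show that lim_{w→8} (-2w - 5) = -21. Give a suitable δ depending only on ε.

δ = ε/2

Let ε > 0 be given. We need δ > 0 so that 0 < |w − 8| < δ implies |(-2w - 5) + 21| < ε.
Since (-2w - 5) + 21 = -2(w − 8), we have |(-2w - 5) + 21| = 2|w − 8|.
Thus it suffices that |w − 8| < ε/2.
Take δ = ε/2. If 0 < |w − 8| < δ then |(-2w - 5) + 21| = 2|w − 8| < 2·(ε/2) = ε.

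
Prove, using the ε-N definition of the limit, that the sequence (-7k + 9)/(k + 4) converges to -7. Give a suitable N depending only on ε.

N = 37/ε

Fix ε > 0. For k ≥ 1, |(-7k + 9)/(k + 4) + 7| = |37|/((k + 4)) = 37/((k + 4)).
Since k + 4 ≥ k for k ≥ 1, this is ≤ 37/(k) = 37/k.
So |(-7k + 9)/(k + 4) + 7| < ε whenever k > 37/ε.
Take N = 37/ε. If k > N then |(-7k + 9)/(k + 4) + 7| ≤ 37/k < ε.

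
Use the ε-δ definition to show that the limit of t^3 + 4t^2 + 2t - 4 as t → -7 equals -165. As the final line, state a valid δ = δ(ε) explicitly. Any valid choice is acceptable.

δ = min(1, ε/111)

Fix ε > 0. We want δ > 0 such that 0 < |t + 7| < δ implies |(t^3 + 4t^2 + 2t - 4) + 165| < ε.
(t^3 + 4t^2 + 2t - 4) + 165 = t^3 + 4t^2 + 2t + 161 = (t + 7)(t^2 - 3t + 23).
So |(t^3 + 4t^2 + 2t - 4) + 165| = |t + 7|·|t^2 - 3t + 23|.
Assume first that |t + 7| < 1, so |t| < 8. Then |t^2 - 3t + 23| ≤ 8^2 + 3·8 + 23 = 111.
Hence |(t^3 + 4t^2 + 2t - 4) + 165| ≤ 111|t + 7| < ε provided |t + 7| < ε/111.
Take δ = min(1, ε/111). Then 0 < |t + 7| < δ gives both |t + 7| < 1 and |t + 7| < ε/111, so |(t^3 + 4t^2 + 2t - 4) + 165| < ε.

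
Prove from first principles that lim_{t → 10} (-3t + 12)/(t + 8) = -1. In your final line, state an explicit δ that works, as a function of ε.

Suppose ε > 0. We want δ > 0 with 0 < |t − 10| < δ ⇒ |(-3t + 12)/(t + 8) + 1| < ε.
Combining over a common denominator, (-3t + 12)/(t + 8) + 1 = [(-3t + 12)·18 − (-18)·(t + 8)] / [18·(t + 8)] = -36(t − 10) / (18(t + 8)).
So |(-3t + 12)/(t + 8) + 1| = 36|t − 10| / (18·|t + 8|).
Restrict δ ≤ 9. Then |t − 10| < 9 gives |t + 8| = |(t − 10) + 18| ≥ 18 − 9 = 9.
Hence |(-3t + 12)/(t + 8) + 1| < 36|t − 10|/(18·9) = (2/9)|t − 10|, which is < ε once |t − 10| < (9/2)ε.
Take δ = min(9, (9/2)ε). Then 0 < |t − 10| < δ forces both bounds, so |(-3t + 12)/(t + 8) + 1| < ε.

δ = min(9, (9/2)ε)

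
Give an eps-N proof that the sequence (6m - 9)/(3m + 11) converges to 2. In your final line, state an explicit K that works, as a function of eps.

Let eps > 0. For m ≥ 1, |(6m - 9)/(3m + 11) − 2| = |-93|/(3(3m + 11)) = 93/(3(3m + 11)).
Since 3m + 11 ≥ 3m for m ≥ 1, this is ≤ 93/(3·3m) = (31/3)/m.
So |(6m - 9)/(3m + 11) − 2| < eps whenever m > (31/3)/eps.
Take K = (31/3)/eps. If m > K then |(6m - 9)/(3m + 11) − 2| ≤ (31/3)/m < eps.

K = (31/3)/eps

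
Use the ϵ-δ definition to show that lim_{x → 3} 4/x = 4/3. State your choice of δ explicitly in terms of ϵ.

δ = min(3/2, (9/8)ϵ)

Let ϵ > 0 be given. We seek δ > 0 such that 0 < |x − 3| < δ implies |4/x − (4/3)| < ϵ.
|4/x − (4/3)| = 4·|3 − x|/(3·|x|) = 4|x − 3|/(3|x|).
Restrict δ ≤ 3/2. Then |x − 3| < 3/2 gives |x| > 3/2, so 3|x| > 9/2.
Then |4/x − (4/3)| < 4|x − 3|/(9/2), which is < ϵ when |x − 3| < (9/8)ϵ.
Take δ = min(3/2, (9/8)ϵ). Then 0 < |x − 3| < δ gives both |x − 3| < 3/2 and |x − 3| < (9/8)ϵ, so |4/x − (4/3)| < ϵ.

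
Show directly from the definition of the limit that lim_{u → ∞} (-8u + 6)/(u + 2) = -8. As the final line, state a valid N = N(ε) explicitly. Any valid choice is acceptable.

Let ε > 0. We seek N > 0 such that u > N implies |(-8u + 6)/(u + 2) + 8| < ε.
(-8u + 6)/(u + 2) + 8 = ((-8u + 6) − (-8)(u + 2)) / ((u + 2)) = 22/((u + 2)).
For u > 0 we have u + 2 > u, so |(-8u + 6)/(u + 2) + 8| = 22/((u + 2)) < 22/(u) = 22/u.
Thus |(-8u + 6)/(u + 2) + 8| < ε whenever u > 22/ε.
Take N = 22/ε. If u > N then |(-8u + 6)/(u + 2) + 8| < 22/u < ε.

N = 22/ε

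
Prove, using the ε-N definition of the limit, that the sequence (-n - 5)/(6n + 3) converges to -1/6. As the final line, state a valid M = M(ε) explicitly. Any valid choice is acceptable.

Let ε > 0. For n ≥ 1, |(-n - 5)/(6n + 3) + 1/6| = |-27|/(6(6n + 3)) = 27/(6(6n + 3)).
Since 6n + 3 ≥ 6n for n ≥ 1, this is ≤ 27/(6·6n) = (3/4)/n.
So |(-n - 5)/(6n + 3) + 1/6| < ε whenever n > (3/4)/ε.
Take M = (3/4)/ε. If n > M then |(-n - 5)/(6n + 3) + 1/6| ≤ (3/4)/n < ε.

M = (3/4)/ε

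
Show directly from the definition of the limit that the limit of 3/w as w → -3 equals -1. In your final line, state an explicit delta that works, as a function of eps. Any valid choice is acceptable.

Let eps > 0 be given. We seek delta > 0 such that 0 < |w + 3| < delta implies |3/w + 1| < eps.
|3/w + 1| = 3·|-3 − w|/(3·|w|) = 3|w + 3|/(3|w|).
Restrict delta ≤ 3/2. Then |w + 3| < 3/2 gives |w| > 3/2, so 3|w| > 9/2.
Then |3/w + 1| < 3|w + 3|/(9/2), which is < eps when |w + 3| < (3/2)eps.
Take delta = min(3/2, (3/2)eps). Then 0 < |w + 3| < delta gives both |w + 3| < 3/2 and |w + 3| < (3/2)eps, so |3/w + 1| < eps.

delta = min(3/2, (3/2)eps)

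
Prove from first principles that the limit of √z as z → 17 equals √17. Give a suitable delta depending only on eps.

delta = min(17, √17·eps)

Let eps > 0 be given. We want delta > 0 such that 0 < |z − 17| < delta implies |√z − √17| < eps.
Multiplying by the conjugate, |√z − √17| = |z − 17|/(√z + √17).
Restrict delta ≤ 17 so that |z − 17| < 17 forces z > 0, and then √z + √17 > √17.
Hence |√z − √17| < |z − 17|/√17, which is < eps once |z − 17| < √17·eps.
Take delta = min(17, √17·eps). If 0 < |z − 17| < delta then z > 0 and |√z − √17| < |z − 17|/√17 < eps.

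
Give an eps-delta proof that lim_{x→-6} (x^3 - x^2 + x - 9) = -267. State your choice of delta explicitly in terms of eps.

delta = min(2, eps/163)

Let eps > 0. We want delta > 0 such that 0 < |x + 6| < delta implies |(x^3 - x^2 + x - 9) + 267| < eps.
(x^3 - x^2 + x - 9) + 267 = x^3 - x^2 + x + 258 = (x + 6)(x^2 - 7x + 43).
So |(x^3 - x^2 + x - 9) + 267| = |x + 6|·|x^2 - 7x + 43|.
Assume first that |x + 6| < 2, so |x| < 8. Then |x^2 - 7x + 43| ≤ 8^2 + 7·8 + 43 = 163.
Hence |(x^3 - x^2 + x - 9) + 267| ≤ 163|x + 6| < eps provided |x + 6| < eps/163.
Take delta = min(2, eps/163). Then 0 < |x + 6| < delta gives both |x + 6| < 2 and |x + 6| < eps/163, so |(x^3 - x^2 + x - 9) + 267| < eps.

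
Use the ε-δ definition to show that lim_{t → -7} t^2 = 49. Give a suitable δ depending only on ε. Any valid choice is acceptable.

δ = min(1, ε/15)

Fix ε > 0. We seek δ > 0 with 0 < |t + 7| < δ ⇒ |t^2 − 49| < ε.
Factor: t^2 − 49 = (t + 7)(t - 7), so |t^2 − 49| = |t + 7|·|t - 7|.
Impose δ ≤ 1 so that |t| < 8; then |t - 7| ≤ 15.
Hence |t^2 − 49| ≤ 15|t + 7|, which is < ε once |t + 7| < ε/15.
Take δ = min(1, ε/15). If 0 < |t + 7| < δ then both bounds hold and |t^2 − 49| ≤ 15|t + 7| < 15·(ε/15) = ε.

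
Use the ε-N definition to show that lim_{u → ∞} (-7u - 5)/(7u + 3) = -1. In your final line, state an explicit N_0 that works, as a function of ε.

Fix ε > 0. We seek N_0 > 0 such that u > N_0 implies |(-7u - 5)/(7u + 3) + 1| < ε.
(-7u - 5)/(7u + 3) + 1 = (7(-7u - 5) − (-7)(7u + 3)) / (7(7u + 3)) = -14/(7(7u + 3)).
For u > 0 we have 7u + 3 > 7u, so |(-7u - 5)/(7u + 3) + 1| = 14/(7(7u + 3)) < 14/(7·7u) = (2/7)/u.
Thus |(-7u - 5)/(7u + 3) + 1| < ε whenever u > (2/7)/ε.
Take N_0 = (2/7)/ε. If u > N_0 then |(-7u - 5)/(7u + 3) + 1| < (2/7)/u < ε.

N_0 = (2/7)/ε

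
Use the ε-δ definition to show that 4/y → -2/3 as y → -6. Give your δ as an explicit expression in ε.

Suppose ε > 0. We seek δ > 0 such that 0 < |y + 6| < δ implies |4/y + 2/3| < ε.
|4/y + 2/3| = 4·|-6 − y|/(6·|y|) = 4|y + 6|/(6|y|).
Restrict δ ≤ 3. Then |y + 6| < 3 gives |y| > 3, so 6|y| > 18.
Then |4/y + 2/3| < 4|y + 6|/18, which is < ε when |y + 6| < (9/2)ε.
Take δ = min(3, (9/2)ε). Then 0 < |y + 6| < δ gives both |y + 6| < 3 and |y + 6| < (9/2)ε, so |4/y + 2/3| < ε.

δ = min(3, (9/2)ε)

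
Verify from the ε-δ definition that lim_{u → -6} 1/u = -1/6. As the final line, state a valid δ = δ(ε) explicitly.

Fix ε > 0. We seek δ > 0 such that 0 < |u + 6| < δ implies |1/u + 1/6| < ε.
|1/u + 1/6| = |-6 − u|/(6·|u|) = |u + 6|/(6|u|).
Require δ ≤ 3 so that |u| > 6 − 3 = 3, hence 6|u| > 18.
Then |1/u + 1/6| < |u + 6|/18, which is < ε when |u + 6| < 18ε.
Take δ = min(3, 18ε). Then 0 < |u + 6| < δ gives both |u + 6| < 3 and |u + 6| < 18ε, so |1/u + 1/6| < ε.

δ = min(3, 18ε)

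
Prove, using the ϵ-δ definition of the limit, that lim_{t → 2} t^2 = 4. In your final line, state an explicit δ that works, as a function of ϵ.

δ = min(1, ϵ/5)

Suppose ϵ > 0. We seek δ > 0 with 0 < |t − 2| < δ ⇒ |t^2 − 4| < ϵ.
Factor: t^2 − 4 = (t − 2)(t + 2), so |t^2 − 4| = |t − 2|·|t + 2|.
Impose δ ≤ 1 so that |t| < 3; then |t + 2| ≤ 5.
Hence |t^2 − 4| ≤ 5|t − 2|, which is < ϵ once |t − 2| < ϵ/5.
Take δ = min(1, ϵ/5). If 0 < |t − 2| < δ then both bounds hold and |t^2 − 4| ≤ 5|t − 2| < 5·(ϵ/5) = ϵ.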